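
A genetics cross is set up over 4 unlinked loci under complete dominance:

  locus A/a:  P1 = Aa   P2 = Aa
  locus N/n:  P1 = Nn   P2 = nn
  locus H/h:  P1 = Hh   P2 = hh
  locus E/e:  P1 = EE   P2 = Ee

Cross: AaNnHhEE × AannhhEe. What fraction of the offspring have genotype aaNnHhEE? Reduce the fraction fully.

AaNnHhEE gametes: ANHE×2, ANhE×2, AnHE×2, AnhE×2, aNHE×2, aNhE×2, anHE×2, anhE×2
AannhhEe gametes: AnhE×4, Anhe×4, anhE×4, anhe×4
AaNnHhEE×AannhhEe grid (16·16=256): AANnHhEE=8 AANnHhEe=8 AANnhhEE=8 AANnhhEe=8 AAnnHhEE=8 AAnnHhEe=8 AAnnhhEE=8 AAnnhhEe=8 AaNnHhEE=16 AaNnHhEe=16 AaNnhhEE=16 AaNnhhEe=16 AannHhEE=16 AannHhEe=16 AannhhEE=16 AannhhEe=16 aaNnHhEE=8 aaNnHhEe=8 aaNnhhEE=8 aaNnhhEe=8 aannHhEE=8 aannHhEe=8 aannhhEE=8 aannhhEe=8
aaNnHhEE hits 8/256; gcd=8; 8÷8/256÷8 = 1/32

P(aaNnHhEE) = 1/32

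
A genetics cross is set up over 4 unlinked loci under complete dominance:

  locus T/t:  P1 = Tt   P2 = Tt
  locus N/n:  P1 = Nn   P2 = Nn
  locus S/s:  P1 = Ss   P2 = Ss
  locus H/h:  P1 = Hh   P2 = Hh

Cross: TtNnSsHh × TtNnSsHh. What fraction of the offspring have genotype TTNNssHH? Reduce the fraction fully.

P(TTNNssHH) = 1/256

TtNnSsHh gametes: TNSH×1, TNSh×1, TNsH×1, TNsh×1, TnSH×1, TnSh×1, TnsH×1, Tnsh×1, tNSH×1, tNSh×1, tNsH×1, tNsh×1, tnSH×1, tnSh×1, tnsH×1, tnsh×1
TtNnSsHh gametes: TNSH×1, TNSh×1, TNsH×1, TNsh×1, TnSH×1, TnSh×1, TnsH×1, Tnsh×1, tNSH×1, tNSh×1, tNsH×1, tNsh×1, tnSH×1, tnSh×1, tnsH×1, tnsh×1
TtNnSsHh×TtNnSsHh grid (16·16=256): TTNNSSHH=1 TTNNSSHh=2 TTNNSShh=1 TTNNSsHH=2 TTNNSsHh=4 TTNNSshh=2 TTNNssHH=1 TTNNssHh=2 TTNNsshh=1 TTNnSSHH=2 TTNnSSHh=4 TTNnSShh=2 TTNnSsHH=4 TTNnSsHh=8 TTNnSshh=4 TTNnssHH=2 TTNnssHh=4 TTNnsshh=2 TTnnSSHH=1 TTnnSSHh=2 TTnnSShh=1 TTnnSsHH=2 TTnnSsHh=4 TTnnSshh=2 TTnnssHH=1 TTnnssHh=2 TTnnsshh=1 TtNNSSHH=2 TtNNSSHh=4 TtNNSShh=2 TtNNSsHH=4 TtNNSsHh=8 TtNNSshh=4 TtNNssHH=2 TtNNssHh=4 TtNNsshh=2 TtNnSSHH=4 TtNnSSHh=8 TtNnSShh=4 TtNnSsHH=8 TtNnSsHh=16 TtNnSshh=8 TtNnssHH=4 TtNnssHh=8 TtNnsshh=4 TtnnSSHH=2 TtnnSSHh=4 TtnnSShh=2 TtnnSsHH=4 TtnnSsHh=8 TtnnSshh=4 TtnnssHH=2 TtnnssHh=4 Ttnnsshh=2 ttNNSSHH=1 ttNNSSHh=2 ttNNSShh=1 ttNNSsHH=2 ttNNSsHh=4 ttNNSshh=2 ttNNssHH=1 ttNNssHh=2 ttNNsshh=1 ttNnSSHH=2 ttNnSSHh=4 ttNnSShh=2 ttNnSsHH=4 ttNnSsHh=8 ttNnSshh=4 ttNnssHH=2 ttNnssHh=4 ttNnsshh=2 ttnnSSHH=1 ttnnSSHh=2 ttnnSShh=1 ttnnSsHH=2 ttnnSsHh=4 ttnnSshh=2 ttnnssHH=1 ttnnssHh=2 ttnnsshh=1
TTNNssHH hits 1/256; gcd=1; 1÷1/256÷1 = 1/256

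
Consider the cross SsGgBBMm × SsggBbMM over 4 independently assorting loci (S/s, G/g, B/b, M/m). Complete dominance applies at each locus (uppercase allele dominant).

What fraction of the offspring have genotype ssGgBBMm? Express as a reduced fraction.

SsGgBBMm gametes: SGBM×2, SGBm×2, SgBM×2, SgBm×2, sGBM×2, sGBm×2, sgBM×2, sgBm×2
SsggBbMM gametes: SgBM×4, SgbM×4, sgBM×4, sgbM×4
SsGgBBMm×SsggBbMM grid (16·16=256): SSGgBBMM=8 SSGgBBMm=8 SSGgBbMM=8 SSGgBbMm=8 SSggBBMM=8 SSggBBMm=8 SSggBbMM=8 SSggBbMm=8 SsGgBBMM=16 SsGgBBMm=16 SsGgBbMM=16 SsGgBbMm=16 SsggBBMM=16 SsggBBMm=16 SsggBbMM=16 SsggBbMm=16 ssGgBBMM=8 ssGgBBMm=8 ssGgBbMM=8 ssGgBbMm=8 ssggBBMM=8 ssggBBMm=8 ssggBbMM=8 ssggBbMm=8
ssGgBBMm hits 8/256; gcd=8; 8÷8/256÷8 = 1/32

P(ssGgBBMm) = 1/32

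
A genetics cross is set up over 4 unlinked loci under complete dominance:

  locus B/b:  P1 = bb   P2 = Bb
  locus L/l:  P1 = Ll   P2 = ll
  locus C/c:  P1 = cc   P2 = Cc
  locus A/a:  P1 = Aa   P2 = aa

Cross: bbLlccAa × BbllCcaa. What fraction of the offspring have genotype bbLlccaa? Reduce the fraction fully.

P(bbLlccaa) = 1/16

bbLlccAa gametes: bLcA×4, bLca×4, blcA×4, blca×4
BbllCcaa gametes: BlCa×4, Blca×4, blCa×4, blca×4
bbLlccAa×BbllCcaa grid (16·16=256): BbLlCcAa=16 BbLlCcaa=16 BbLlccAa=16 BbLlccaa=16 BbllCcAa=16 BbllCcaa=16 BbllccAa=16 Bbllccaa=16 bbLlCcAa=16 bbLlCcaa=16 bbLlccAa=16 bbLlccaa=16 bbllCcAa=16 bbllCcaa=16 bbllccAa=16 bbllccaa=16
bbLlccaa hits 16/256; gcd=16; 16÷16/256÷16 = 1/16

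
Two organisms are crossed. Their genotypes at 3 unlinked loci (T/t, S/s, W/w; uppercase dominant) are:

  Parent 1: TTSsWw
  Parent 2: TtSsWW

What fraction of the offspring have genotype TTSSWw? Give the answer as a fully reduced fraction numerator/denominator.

TTSsWw gametes: TSW×2, TSw×2, TsW×2, Tsw×2
TtSsWW gametes: TSW×2, TsW×2, tSW×2, tsW×2
TTSsWw×TtSsWW grid (8·8=64): TTSSWW=4 TTSSWw=4 TTSsWW=8 TTSsWw=8 TTssWW=4 TTssWw=4 TtSSWW=4 TtSSWw=4 TtSsWW=8 TtSsWw=8 TtssWW=4 TtssWw=4
TTSSWw hits 4/64; gcd=4; 4÷4/64÷4 = 1/16

P(TTSSWw) = 1/16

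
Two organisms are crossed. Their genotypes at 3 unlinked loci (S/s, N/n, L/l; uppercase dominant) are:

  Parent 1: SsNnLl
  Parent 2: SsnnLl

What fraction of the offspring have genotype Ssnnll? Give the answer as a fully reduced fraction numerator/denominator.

SsNnLl gametes: SNL×1, SNl×1, SnL×1, Snl×1, sNL×1, sNl×1, snL×1, snl×1
SsnnLl gametes: SnL×2, Snl×2, snL×2, snl×2
SsNnLl×SsnnLl grid (8·8=64): SSNnLL=2 SSNnLl=4 SSNnll=2 SSnnLL=2 SSnnLl=4 SSnnll=2 SsNnLL=4 SsNnLl=8 SsNnll=4 SsnnLL=4 SsnnLl=8 Ssnnll=4 ssNnLL=2 ssNnLl=4 ssNnll=2 ssnnLL=2 ssnnLl=4 ssnnll=2
Ssnnll hits 4/64; gcd=4; 4÷4/64÷4 = 1/16

P(Ssnnll) = 1/16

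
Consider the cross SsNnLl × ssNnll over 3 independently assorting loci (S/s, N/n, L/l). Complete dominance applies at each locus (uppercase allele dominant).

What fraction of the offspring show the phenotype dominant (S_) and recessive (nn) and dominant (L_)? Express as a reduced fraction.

P(S_ nn L_) = 1/16

SsNnLl gametes: SNL×1, SNl×1, SnL×1, Snl×1, sNL×1, sNl×1, snL×1, snl×1
ssNnll gametes: sNl×4, snl×4
SsNnLl×ssNnll grid (8·8=64): SsNNLl=4 SsNNll=4 SsNnLl=8 SsNnll=8 SsnnLl=4 Ssnnll=4 ssNNLl=4 ssNNll=4 ssNnLl=8 ssNnll=8 ssnnLl=4 ssnnll=4
S_ nn L_ hits 4/64; gcd=4; 4÷4/64÷4 = 1/16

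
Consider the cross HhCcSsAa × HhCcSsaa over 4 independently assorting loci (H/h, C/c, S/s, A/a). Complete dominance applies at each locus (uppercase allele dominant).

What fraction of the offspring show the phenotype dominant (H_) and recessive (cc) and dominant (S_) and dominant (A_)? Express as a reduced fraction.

P(H_ cc S_ A_) = 9/128

HhCcSsAa gametes: HCSA×1, HCSa×1, HCsA×1, HCsa×1, HcSA×1, HcSa×1, HcsA×1, Hcsa×1, hCSA×1, hCSa×1, hCsA×1, hCsa×1, hcSA×1, hcSa×1, hcsA×1, hcsa×1
HhCcSsaa gametes: HCSa×2, HCsa×2, HcSa×2, Hcsa×2, hCSa×2, hCsa×2, hcSa×2, hcsa×2
HhCcSsAa×HhCcSsaa grid (16·16=256): HHCCSSAa=2 HHCCSSaa=2 HHCCSsAa=4 HHCCSsaa=4 HHCCssAa=2 HHCCssaa=2 HHCcSSAa=4 HHCcSSaa=4 HHCcSsAa=8 HHCcSsaa=8 HHCcssAa=4 HHCcssaa=4 HHccSSAa=2 HHccSSaa=2 HHccSsAa=4 HHccSsaa=4 HHccssAa=2 HHccssaa=2 HhCCSSAa=4 HhCCSSaa=4 HhCCSsAa=8 HhCCSsaa=8 HhCCssAa=4 HhCCssaa=4 HhCcSSAa=8 HhCcSSaa=8 HhCcSsAa=16 HhCcSsaa=16 HhCcssAa=8 HhCcssaa=8 HhccSSAa=4 HhccSSaa=4 HhccSsAa=8 HhccSsaa=8 HhccssAa=4 Hhccssaa=4 hhCCSSAa=2 hhCCSSaa=2 hhCCSsAa=4 hhCCSsaa=4 hhCCssAa=2 hhCCssaa=2 hhCcSSAa=4 hhCcSSaa=4 hhCcSsAa=8 hhCcSsaa=8 hhCcssAa=4 hhCcssaa=4 hhccSSAa=2 hhccSSaa=2 hhccSsAa=4 hhccSsaa=4 hhccssAa=2 hhccssaa=2
H_ cc S_ A_ hits 18/256; gcd=2; 18÷2/256÷2 = 9/128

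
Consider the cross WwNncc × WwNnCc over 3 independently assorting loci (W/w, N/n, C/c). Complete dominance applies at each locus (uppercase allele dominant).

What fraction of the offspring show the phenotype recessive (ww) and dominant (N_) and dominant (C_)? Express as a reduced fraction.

WwNncc gametes: WNc×2, Wnc×2, wNc×2, wnc×2
WwNnCc gametes: WNC×1, WNc×1, WnC×1, Wnc×1, wNC×1, wNc×1, wnC×1, wnc×1
WwNncc×WwNnCc grid (8·8=64): WWNNCc=2 WWNNcc=2 WWNnCc=4 WWNncc=4 WWnnCc=2 WWnncc=2 WwNNCc=4 WwNNcc=4 WwNnCc=8 WwNncc=8 WwnnCc=4 Wwnncc=4 wwNNCc=2 wwNNcc=2 wwNnCc=4 wwNncc=4 wwnnCc=2 wwnncc=2
ww N_ C_ hits 6/64; gcd=2; 6÷2/64÷2 = 3/32

P(ww N_ C_) = 3/32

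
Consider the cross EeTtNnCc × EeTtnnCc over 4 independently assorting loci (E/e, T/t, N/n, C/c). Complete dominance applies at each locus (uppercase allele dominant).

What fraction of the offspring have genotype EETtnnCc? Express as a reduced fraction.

EeTtNnCc gametes: ETNC×1, ETNc×1, ETnC×1, ETnc×1, EtNC×1, EtNc×1, EtnC×1, Etnc×1, eTNC×1, eTNc×1, eTnC×1, eTnc×1, etNC×1, etNc×1, etnC×1, etnc×1
EeTtnnCc gametes: ETnC×2, ETnc×2, EtnC×2, Etnc×2, eTnC×2, eTnc×2, etnC×2, etnc×2
EeTtNnCc×EeTtnnCc grid (16·16=256): EETTNnCC=2 EETTNnCc=4 EETTNncc=2 EETTnnCC=2 EETTnnCc=4 EETTnncc=2 EETtNnCC=4 EETtNnCc=8 EETtNncc=4 EETtnnCC=4 EETtnnCc=8 EETtnncc=4 EEttNnCC=2 EEttNnCc=4 EEttNncc=2 EEttnnCC=2 EEttnnCc=4 EEttnncc=2 EeTTNnCC=4 EeTTNnCc=8 EeTTNncc=4 EeTTnnCC=4 EeTTnnCc=8 EeTTnncc=4 EeTtNnCC=8 EeTtNnCc=16 EeTtNncc=8 EeTtnnCC=8 EeTtnnCc=16 EeTtnncc=8 EettNnCC=4 EettNnCc=8 EettNncc=4 EettnnCC=4 EettnnCc=8 Eettnncc=4 eeTTNnCC=2 eeTTNnCc=4 eeTTNncc=2 eeTTnnCC=2 eeTTnnCc=4 eeTTnncc=2 eeTtNnCC=4 eeTtNnCc=8 eeTtNncc=4 eeTtnnCC=4 eeTtnnCc=8 eeTtnncc=4 eettNnCC=2 eettNnCc=4 eettNncc=2 eettnnCC=2 eettnnCc=4 eettnncc=2
EETtnnCc hits 8/256; gcd=8; 8÷8/256÷8 = 1/32

P(EETtnnCc) = 1/32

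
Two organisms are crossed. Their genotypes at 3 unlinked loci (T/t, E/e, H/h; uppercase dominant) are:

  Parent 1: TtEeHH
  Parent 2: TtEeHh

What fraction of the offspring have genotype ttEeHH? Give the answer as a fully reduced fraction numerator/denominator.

TtEeHH gametes: TEH×2, TeH×2, tEH×2, teH×2
TtEeHh gametes: TEH×1, TEh×1, TeH×1, Teh×1, tEH×1, tEh×1, teH×1, teh×1
TtEeHH×TtEeHh grid (8·8=64): TTEEHH=2 TTEEHh=2 TTEeHH=4 TTEeHh=4 TTeeHH=2 TTeeHh=2 TtEEHH=4 TtEEHh=4 TtEeHH=8 TtEeHh=8 TteeHH=4 TteeHh=4 ttEEHH=2 ttEEHh=2 ttEeHH=4 ttEeHh=4 tteeHH=2 tteeHh=2
ttEeHH hits 4/64; gcd=4; 4÷4/64÷4 = 1/16

P(ttEeHH) = 1/16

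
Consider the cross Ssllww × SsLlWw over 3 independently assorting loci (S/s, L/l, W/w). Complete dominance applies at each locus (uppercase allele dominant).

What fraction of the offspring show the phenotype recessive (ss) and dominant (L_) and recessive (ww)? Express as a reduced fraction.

Ssllww gametes: Slw×4, slw×4
SsLlWw gametes: SLW×1, SLw×1, SlW×1, Slw×1, sLW×1, sLw×1, slW×1, slw×1
Ssllww×SsLlWw grid (8·8=64): SSLlWw=4 SSLlww=4 SSllWw=4 SSllww=4 SsLlWw=8 SsLlww=8 SsllWw=8 Ssllww=8 ssLlWw=4 ssLlww=4 ssllWw=4 ssllww=4
ss L_ ww hits 4/64; gcd=4; 4÷4/64÷4 = 1/16

P(ss L_ ww) = 1/16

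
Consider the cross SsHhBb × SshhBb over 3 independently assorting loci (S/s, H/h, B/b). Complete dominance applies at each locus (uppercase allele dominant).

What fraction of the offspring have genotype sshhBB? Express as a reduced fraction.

P(sshhBB) = 1/32

SsHhBb gametes: SHB×1, SHb×1, ShB×1, Shb×1, sHB×1, sHb×1, shB×1, shb×1
SshhBb gametes: ShB×2, Shb×2, shB×2, shb×2
SsHhBb×SshhBb grid (8·8=64): SSHhBB=2 SSHhBb=4 SSHhbb=2 SShhBB=2 SShhBb=4 SShhbb=2 SsHhBB=4 SsHhBb=8 SsHhbb=4 SshhBB=4 SshhBb=8 Sshhbb=4 ssHhBB=2 ssHhBb=4 ssHhbb=2 sshhBB=2 sshhBb=4 sshhbb=2
sshhBB hits 2/64; gcd=2; 2÷2/64÷2 = 1/32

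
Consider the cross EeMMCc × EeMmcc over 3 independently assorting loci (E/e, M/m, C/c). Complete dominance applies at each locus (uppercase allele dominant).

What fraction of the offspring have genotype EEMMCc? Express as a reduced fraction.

P(EEMMCc) = 1/16

EeMMCc gametes: EMC×2, EMc×2, eMC×2, eMc×2
EeMmcc gametes: EMc×2, Emc×2, eMc×2, emc×2
EeMMCc×EeMmcc grid (8·8=64): EEMMCc=4 EEMMcc=4 EEMmCc=4 EEMmcc=4 EeMMCc=8 EeMMcc=8 EeMmCc=8 EeMmcc=8 eeMMCc=4 eeMMcc=4 eeMmCc=4 eeMmcc=4
EEMMCc hits 4/64; gcd=4; 4÷4/64÷4 = 1/16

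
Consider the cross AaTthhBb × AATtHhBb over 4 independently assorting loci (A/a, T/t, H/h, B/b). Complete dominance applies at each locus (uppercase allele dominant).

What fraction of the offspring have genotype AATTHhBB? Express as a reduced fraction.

AaTthhBb gametes: AThB×2, AThb×2, AthB×2, Athb×2, aThB×2, aThb×2, athB×2, athb×2
AATtHhBb gametes: ATHB×2, ATHb×2, AThB×2, AThb×2, AtHB×2, AtHb×2, AthB×2, Athb×2
AaTthhBb×AATtHhBb grid (16·16=256): AATTHhBB=4 AATTHhBb=8 AATTHhbb=4 AATThhBB=4 AATThhBb=8 AATThhbb=4 AATtHhBB=8 AATtHhBb=16 AATtHhbb=8 AATthhBB=8 AATthhBb=16 AATthhbb=8 AAttHhBB=4 AAttHhBb=8 AAttHhbb=4 AAtthhBB=4 AAtthhBb=8 AAtthhbb=4 AaTTHhBB=4 AaTTHhBb=8 AaTTHhbb=4 AaTThhBB=4 AaTThhBb=8 AaTThhbb=4 AaTtHhBB=8 AaTtHhBb=16 AaTtHhbb=8 AaTthhBB=8 AaTthhBb=16 AaTthhbb=8 AattHhBB=4 AattHhBb=8 AattHhbb=4 AatthhBB=4 AatthhBb=8 Aatthhbb=4
AATTHhBB hits 4/256; gcd=4; 4÷4/256÷4 = 1/64

P(AATTHhBB) = 1/64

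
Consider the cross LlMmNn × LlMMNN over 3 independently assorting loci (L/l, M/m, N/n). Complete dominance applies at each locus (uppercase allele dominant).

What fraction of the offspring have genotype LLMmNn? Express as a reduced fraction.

P(LLMmNn) = 1/16

LlMmNn gametes: LMN×1, LMn×1, LmN×1, Lmn×1, lMN×1, lMn×1, lmN×1, lmn×1
LlMMNN gametes: LMN×4, lMN×4
LlMmNn×LlMMNN grid (8·8=64): LLMMNN=4 LLMMNn=4 LLMmNN=4 LLMmNn=4 LlMMNN=8 LlMMNn=8 LlMmNN=8 LlMmNn=8 llMMNN=4 llMMNn=4 llMmNN=4 llMmNn=4
LLMmNn hits 4/64; gcd=4; 4÷4/64÷4 = 1/16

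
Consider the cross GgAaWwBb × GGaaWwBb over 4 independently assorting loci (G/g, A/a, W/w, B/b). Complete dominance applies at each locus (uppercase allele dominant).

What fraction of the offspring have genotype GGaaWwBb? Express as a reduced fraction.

P(GGaaWwBb) = 1/16

GgAaWwBb gametes: GAWB×1, GAWb×1, GAwB×1, GAwb×1, GaWB×1, GaWb×1, GawB×1, Gawb×1, gAWB×1, gAWb×1, gAwB×1, gAwb×1, gaWB×1, gaWb×1, gawB×1, gawb×1
GGaaWwBb gametes: GaWB×4, GaWb×4, GawB×4, Gawb×4
GgAaWwBb×GGaaWwBb grid (16·16=256): GGAaWWBB=4 GGAaWWBb=8 GGAaWWbb=4 GGAaWwBB=8 GGAaWwBb=16 GGAaWwbb=8 GGAawwBB=4 GGAawwBb=8 GGAawwbb=4 GGaaWWBB=4 GGaaWWBb=8 GGaaWWbb=4 GGaaWwBB=8 GGaaWwBb=16 GGaaWwbb=8 GGaawwBB=4 GGaawwBb=8 GGaawwbb=4 GgAaWWBB=4 GgAaWWBb=8 GgAaWWbb=4 GgAaWwBB=8 GgAaWwBb=16 GgAaWwbb=8 GgAawwBB=4 GgAawwBb=8 GgAawwbb=4 GgaaWWBB=4 GgaaWWBb=8 GgaaWWbb=4 GgaaWwBB=8 GgaaWwBb=16 GgaaWwbb=8 GgaawwBB=4 GgaawwBb=8 Ggaawwbb=4
GGaaWwBb hits 16/256; gcd=16; 16÷16/256÷16 = 1/16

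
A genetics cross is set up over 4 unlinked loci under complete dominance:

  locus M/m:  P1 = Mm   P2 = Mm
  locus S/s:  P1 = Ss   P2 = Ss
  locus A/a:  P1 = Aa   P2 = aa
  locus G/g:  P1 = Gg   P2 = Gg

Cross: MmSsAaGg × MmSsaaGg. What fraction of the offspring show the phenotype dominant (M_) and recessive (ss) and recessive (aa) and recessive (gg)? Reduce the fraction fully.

MmSsAaGg gametes: MSAG×1, MSAg×1, MSaG×1, MSag×1, MsAG×1, MsAg×1, MsaG×1, Msag×1, mSAG×1, mSAg×1, mSaG×1, mSag×1, msAG×1, msAg×1, msaG×1, msag×1
MmSsaaGg gametes: MSaG×2, MSag×2, MsaG×2, Msag×2, mSaG×2, mSag×2, msaG×2, msag×2
MmSsAaGg×MmSsaaGg grid (16·16=256): MMSSAaGG=2 MMSSAaGg=4 MMSSAagg=2 MMSSaaGG=2 MMSSaaGg=4 MMSSaagg=2 MMSsAaGG=4 MMSsAaGg=8 MMSsAagg=4 MMSsaaGG=4 MMSsaaGg=8 MMSsaagg=4 MMssAaGG=2 MMssAaGg=4 MMssAagg=2 MMssaaGG=2 MMssaaGg=4 MMssaagg=2 MmSSAaGG=4 MmSSAaGg=8 MmSSAagg=4 MmSSaaGG=4 MmSSaaGg=8 MmSSaagg=4 MmSsAaGG=8 MmSsAaGg=16 MmSsAagg=8 MmSsaaGG=8 MmSsaaGg=16 MmSsaagg=8 MmssAaGG=4 MmssAaGg=8 MmssAagg=4 MmssaaGG=4 MmssaaGg=8 Mmssaagg=4 mmSSAaGG=2 mmSSAaGg=4 mmSSAagg=2 mmSSaaGG=2 mmSSaaGg=4 mmSSaagg=2 mmSsAaGG=4 mmSsAaGg=8 mmSsAagg=4 mmSsaaGG=4 mmSsaaGg=8 mmSsaagg=4 mmssAaGG=2 mmssAaGg=4 mmssAagg=2 mmssaaGG=2 mmssaaGg=4 mmssaagg=2
M_ ss aa gg hits 6/256; gcd=2; 6÷2/256÷2 = 3/128

P(M_ ss aa gg) = 3/128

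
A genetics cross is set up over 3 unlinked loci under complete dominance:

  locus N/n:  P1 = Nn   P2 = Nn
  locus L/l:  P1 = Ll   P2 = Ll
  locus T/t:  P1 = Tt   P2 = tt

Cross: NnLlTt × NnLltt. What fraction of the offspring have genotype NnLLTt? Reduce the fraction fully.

P(NnLLTt) = 1/16

NnLlTt gametes: NLT×1, NLt×1, NlT×1, Nlt×1, nLT×1, nLt×1, nlT×1, nlt×1
NnLltt gametes: NLt×2, Nlt×2, nLt×2, nlt×2
NnLlTt×NnLltt grid (8·8=64): NNLLTt=2 NNLLtt=2 NNLlTt=4 NNLltt=4 NNllTt=2 NNlltt=2 NnLLTt=4 NnLLtt=4 NnLlTt=8 NnLltt=8 NnllTt=4 Nnlltt=4 nnLLTt=2 nnLLtt=2 nnLlTt=4 nnLltt=4 nnllTt=2 nnlltt=2
NnLLTt hits 4/64; gcd=4; 4÷4/64÷4 = 1/16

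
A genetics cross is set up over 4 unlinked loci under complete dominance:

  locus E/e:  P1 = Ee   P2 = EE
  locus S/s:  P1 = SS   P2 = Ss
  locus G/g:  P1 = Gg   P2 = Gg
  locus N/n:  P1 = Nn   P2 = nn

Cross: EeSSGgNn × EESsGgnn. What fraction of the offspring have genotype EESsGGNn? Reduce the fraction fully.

EeSSGgNn gametes: ESGN×2, ESGn×2, ESgN×2, ESgn×2, eSGN×2, eSGn×2, eSgN×2, eSgn×2
EESsGgnn gametes: ESGn×4, ESgn×4, EsGn×4, Esgn×4
EeSSGgNn×EESsGgnn grid (16·16=256): EESSGGNn=8 EESSGGnn=8 EESSGgNn=16 EESSGgnn=16 EESSggNn=8 EESSggnn=8 EESsGGNn=8 EESsGGnn=8 EESsGgNn=16 EESsGgnn=16 EESsggNn=8 EESsggnn=8 EeSSGGNn=8 EeSSGGnn=8 EeSSGgNn=16 EeSSGgnn=16 EeSSggNn=8 EeSSggnn=8 EeSsGGNn=8 EeSsGGnn=8 EeSsGgNn=16 EeSsGgnn=16 EeSsggNn=8 EeSsggnn=8
EESsGGNn hits 8/256; gcd=8; 8÷8/256÷8 = 1/32

P(EESsGGNn) = 1/32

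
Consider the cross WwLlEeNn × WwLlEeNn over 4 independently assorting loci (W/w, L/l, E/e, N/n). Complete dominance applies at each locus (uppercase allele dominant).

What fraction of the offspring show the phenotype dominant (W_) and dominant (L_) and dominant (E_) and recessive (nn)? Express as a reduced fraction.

WwLlEeNn gametes: WLEN×1, WLEn×1, WLeN×1, WLen×1, WlEN×1, WlEn×1, WleN×1, Wlen×1, wLEN×1, wLEn×1, wLeN×1, wLen×1, wlEN×1, wlEn×1, wleN×1, wlen×1
WwLlEeNn gametes: WLEN×1, WLEn×1, WLeN×1, WLen×1, WlEN×1, WlEn×1, WleN×1, Wlen×1, wLEN×1, wLEn×1, wLeN×1, wLen×1, wlEN×1, wlEn×1, wleN×1, wlen×1
WwLlEeNn×WwLlEeNn grid (16·16=256): WWLLEENN=1 WWLLEENn=2 WWLLEEnn=1 WWLLEeNN=2 WWLLEeNn=4 WWLLEenn=2 WWLLeeNN=1 WWLLeeNn=2 WWLLeenn=1 WWLlEENN=2 WWLlEENn=4 WWLlEEnn=2 WWLlEeNN=4 WWLlEeNn=8 WWLlEenn=4 WWLleeNN=2 WWLleeNn=4 WWLleenn=2 WWllEENN=1 WWllEENn=2 WWllEEnn=1 WWllEeNN=2 WWllEeNn=4 WWllEenn=2 WWlleeNN=1 WWlleeNn=2 WWlleenn=1 WwLLEENN=2 WwLLEENn=4 WwLLEEnn=2 WwLLEeNN=4 WwLLEeNn=8 WwLLEenn=4 WwLLeeNN=2 WwLLeeNn=4 WwLLeenn=2 WwLlEENN=4 WwLlEENn=8 WwLlEEnn=4 WwLlEeNN=8 WwLlEeNn=16 WwLlEenn=8 WwLleeNN=4 WwLleeNn=8 WwLleenn=4 WwllEENN=2 WwllEENn=4 WwllEEnn=2 WwllEeNN=4 WwllEeNn=8 WwllEenn=4 WwlleeNN=2 WwlleeNn=4 Wwlleenn=2 wwLLEENN=1 wwLLEENn=2 wwLLEEnn=1 wwLLEeNN=2 wwLLEeNn=4 wwLLEenn=2 wwLLeeNN=1 wwLLeeNn=2 wwLLeenn=1 wwLlEENN=2 wwLlEENn=4 wwLlEEnn=2 wwLlEeNN=4 wwLlEeNn=8 wwLlEenn=4 wwLleeNN=2 wwLleeNn=4 wwLleenn=2 wwllEENN=1 wwllEENn=2 wwllEEnn=1 wwllEeNN=2 wwllEeNn=4 wwllEenn=2 wwlleeNN=1 wwlleeNn=2 wwlleenn=1
W_ L_ E_ nn hits 27/256; gcd=1; 27÷1/256÷1 = 27/256

P(W_ L_ E_ nn) = 27/256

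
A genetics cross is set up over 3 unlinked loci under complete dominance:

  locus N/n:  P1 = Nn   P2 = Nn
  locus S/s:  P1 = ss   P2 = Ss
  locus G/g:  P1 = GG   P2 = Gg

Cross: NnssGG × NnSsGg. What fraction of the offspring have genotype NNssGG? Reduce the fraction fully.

NnssGG gametes: NsG×4, nsG×4
NnSsGg gametes: NSG×1, NSg×1, NsG×1, Nsg×1, nSG×1, nSg×1, nsG×1, nsg×1
NnssGG×NnSsGg grid (8·8=64): NNSsGG=4 NNSsGg=4 NNssGG=4 NNssGg=4 NnSsGG=8 NnSsGg=8 NnssGG=8 NnssGg=8 nnSsGG=4 nnSsGg=4 nnssGG=4 nnssGg=4
NNssGG hits 4/64; gcd=4; 4÷4/64÷4 = 1/16

P(NNssGG) = 1/16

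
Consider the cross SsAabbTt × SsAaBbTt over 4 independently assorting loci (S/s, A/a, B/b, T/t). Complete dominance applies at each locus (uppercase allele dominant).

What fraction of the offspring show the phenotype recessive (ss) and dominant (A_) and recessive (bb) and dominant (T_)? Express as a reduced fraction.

P(ss A_ bb T_) = 9/128

SsAabbTt gametes: SAbT×2, SAbt×2, SabT×2, Sabt×2, sAbT×2, sAbt×2, sabT×2, sabt×2
SsAaBbTt gametes: SABT×1, SABt×1, SAbT×1, SAbt×1, SaBT×1, SaBt×1, SabT×1, Sabt×1, sABT×1, sABt×1, sAbT×1, sAbt×1, saBT×1, saBt×1, sabT×1, sabt×1
SsAabbTt×SsAaBbTt grid (16·16=256): SSAABbTT=2 SSAABbTt=4 SSAABbtt=2 SSAAbbTT=2 SSAAbbTt=4 SSAAbbtt=2 SSAaBbTT=4 SSAaBbTt=8 SSAaBbtt=4 SSAabbTT=4 SSAabbTt=8 SSAabbtt=4 SSaaBbTT=2 SSaaBbTt=4 SSaaBbtt=2 SSaabbTT=2 SSaabbTt=4 SSaabbtt=2 SsAABbTT=4 SsAABbTt=8 SsAABbtt=4 SsAAbbTT=4 SsAAbbTt=8 SsAAbbtt=4 SsAaBbTT=8 SsAaBbTt=16 SsAaBbtt=8 SsAabbTT=8 SsAabbTt=16 SsAabbtt=8 SsaaBbTT=4 SsaaBbTt=8 SsaaBbtt=4 SsaabbTT=4 SsaabbTt=8 Ssaabbtt=4 ssAABbTT=2 ssAABbTt=4 ssAABbtt=2 ssAAbbTT=2 ssAAbbTt=4 ssAAbbtt=2 ssAaBbTT=4 ssAaBbTt=8 ssAaBbtt=4 ssAabbTT=4 ssAabbTt=8 ssAabbtt=4 ssaaBbTT=2 ssaaBbTt=4 ssaaBbtt=2 ssaabbTT=2 ssaabbTt=4 ssaabbtt=2
ss A_ bb T_ hits 18/256; gcd=2; 18÷2/256÷2 = 9/128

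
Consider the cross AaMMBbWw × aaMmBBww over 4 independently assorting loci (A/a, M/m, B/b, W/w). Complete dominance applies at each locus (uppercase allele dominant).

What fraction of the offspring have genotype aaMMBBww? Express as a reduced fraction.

P(aaMMBBww) = 1/16

AaMMBbWw gametes: AMBW×2, AMBw×2, AMbW×2, AMbw×2, aMBW×2, aMBw×2, aMbW×2, aMbw×2
aaMmBBww gametes: aMBw×8, amBw×8
AaMMBbWw×aaMmBBww grid (16·16=256): AaMMBBWw=16 AaMMBBww=16 AaMMBbWw=16 AaMMBbww=16 AaMmBBWw=16 AaMmBBww=16 AaMmBbWw=16 AaMmBbww=16 aaMMBBWw=16 aaMMBBww=16 aaMMBbWw=16 aaMMBbww=16 aaMmBBWw=16 aaMmBBww=16 aaMmBbWw=16 aaMmBbww=16
aaMMBBww hits 16/256; gcd=16; 16÷16/256÷16 = 1/16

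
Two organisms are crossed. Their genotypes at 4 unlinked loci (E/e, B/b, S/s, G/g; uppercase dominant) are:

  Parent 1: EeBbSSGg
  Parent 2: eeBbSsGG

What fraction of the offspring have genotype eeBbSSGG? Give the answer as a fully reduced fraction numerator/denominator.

P(eeBbSSGG) = 1/16

EeBbSSGg gametes: EBSG×2, EBSg×2, EbSG×2, EbSg×2, eBSG×2, eBSg×2, ebSG×2, ebSg×2
eeBbSsGG gametes: eBSG×4, eBsG×4, ebSG×4, ebsG×4
EeBbSSGg×eeBbSsGG grid (16·16=256): EeBBSSGG=8 EeBBSSGg=8 EeBBSsGG=8 EeBBSsGg=8 EeBbSSGG=16 EeBbSSGg=16 EeBbSsGG=16 EeBbSsGg=16 EebbSSGG=8 EebbSSGg=8 EebbSsGG=8 EebbSsGg=8 eeBBSSGG=8 eeBBSSGg=8 eeBBSsGG=8 eeBBSsGg=8 eeBbSSGG=16 eeBbSSGg=16 eeBbSsGG=16 eeBbSsGg=16 eebbSSGG=8 eebbSSGg=8 eebbSsGG=8 eebbSsGg=8
eeBbSSGG hits 16/256; gcd=16; 16÷16/256÷16 = 1/16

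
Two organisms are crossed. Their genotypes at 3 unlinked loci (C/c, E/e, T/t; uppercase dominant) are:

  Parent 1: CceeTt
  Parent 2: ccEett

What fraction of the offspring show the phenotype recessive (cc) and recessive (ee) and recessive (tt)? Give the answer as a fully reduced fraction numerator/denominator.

CceeTt gametes: CeT×2, Cet×2, ceT×2, cet×2
ccEett gametes: cEt×4, cet×4
CceeTt×ccEett grid (8·8=64): CcEeTt=8 CcEett=8 CceeTt=8 Cceett=8 ccEeTt=8 ccEett=8 cceeTt=8 cceett=8
cc ee tt hits 8/64; gcd=8; 8÷8/64÷8 = 1/8

P(cc ee tt) = 1/8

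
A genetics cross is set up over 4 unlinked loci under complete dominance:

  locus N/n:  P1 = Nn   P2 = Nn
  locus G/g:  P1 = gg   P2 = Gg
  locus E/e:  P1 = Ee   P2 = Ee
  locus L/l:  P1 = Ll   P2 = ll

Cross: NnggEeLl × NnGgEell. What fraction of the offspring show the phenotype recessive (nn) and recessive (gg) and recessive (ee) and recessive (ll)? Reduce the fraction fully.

P(nn gg ee ll) = 1/64

NnggEeLl gametes: NgEL×2, NgEl×2, NgeL×2, Ngel×2, ngEL×2, ngEl×2, ngeL×2, ngel×2
NnGgEell gametes: NGEl×2, NGel×2, NgEl×2, Ngel×2, nGEl×2, nGel×2, ngEl×2, ngel×2
NnggEeLl×NnGgEell grid (16·16=256): NNGgEELl=4 NNGgEEll=4 NNGgEeLl=8 NNGgEell=8 NNGgeeLl=4 NNGgeell=4 NNggEELl=4 NNggEEll=4 NNggEeLl=8 NNggEell=8 NNggeeLl=4 NNggeell=4 NnGgEELl=8 NnGgEEll=8 NnGgEeLl=16 NnGgEell=16 NnGgeeLl=8 NnGgeell=8 NnggEELl=8 NnggEEll=8 NnggEeLl=16 NnggEell=16 NnggeeLl=8 Nnggeell=8 nnGgEELl=4 nnGgEEll=4 nnGgEeLl=8 nnGgEell=8 nnGgeeLl=4 nnGgeell=4 nnggEELl=4 nnggEEll=4 nnggEeLl=8 nnggEell=8 nnggeeLl=4 nnggeell=4
nn gg ee ll hits 4/256; gcd=4; 4÷4/256÷4 = 1/64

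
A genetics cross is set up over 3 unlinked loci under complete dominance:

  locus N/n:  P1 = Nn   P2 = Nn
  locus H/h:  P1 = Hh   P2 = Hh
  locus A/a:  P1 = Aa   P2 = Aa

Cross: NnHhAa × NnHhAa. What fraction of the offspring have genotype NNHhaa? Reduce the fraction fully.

NnHhAa gametes: NHA×1, NHa×1, NhA×1, Nha×1, nHA×1, nHa×1, nhA×1, nha×1
NnHhAa gametes: NHA×1, NHa×1, NhA×1, Nha×1, nHA×1, nHa×1, nhA×1, nha×1
NnHhAa×NnHhAa grid (8·8=64): NNHHAA=1 NNHHAa=2 NNHHaa=1 NNHhAA=2 NNHhAa=4 NNHhaa=2 NNhhAA=1 NNhhAa=2 NNhhaa=1 NnHHAA=2 NnHHAa=4 NnHHaa=2 NnHhAA=4 NnHhAa=8 NnHhaa=4 NnhhAA=2 NnhhAa=4 Nnhhaa=2 nnHHAA=1 nnHHAa=2 nnHHaa=1 nnHhAA=2 nnHhAa=4 nnHhaa=2 nnhhAA=1 nnhhAa=2 nnhhaa=1
NNHhaa hits 2/64; gcd=2; 2÷2/64÷2 = 1/32

P(NNHhaa) = 1/32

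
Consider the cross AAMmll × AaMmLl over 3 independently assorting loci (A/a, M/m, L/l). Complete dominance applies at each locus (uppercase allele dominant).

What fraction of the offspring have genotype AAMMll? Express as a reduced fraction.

AAMmll gametes: AMl×4, Aml×4
AaMmLl gametes: AML×1, AMl×1, AmL×1, Aml×1, aML×1, aMl×1, amL×1, aml×1
AAMmll×AaMmLl grid (8·8=64): AAMMLl=4 AAMMll=4 AAMmLl=8 AAMmll=8 AAmmLl=4 AAmmll=4 AaMMLl=4 AaMMll=4 AaMmLl=8 AaMmll=8 AammLl=4 Aammll=4
AAMMll hits 4/64; gcd=4; 4÷4/64÷4 = 1/16

P(AAMMll) = 1/16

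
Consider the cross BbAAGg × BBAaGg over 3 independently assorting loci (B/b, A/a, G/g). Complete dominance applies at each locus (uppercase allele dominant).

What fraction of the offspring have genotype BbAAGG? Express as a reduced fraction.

BbAAGg gametes: BAG×2, BAg×2, bAG×2, bAg×2
BBAaGg gametes: BAG×2, BAg×2, BaG×2, Bag×2
BbAAGg×BBAaGg grid (8·8=64): BBAAGG=4 BBAAGg=8 BBAAgg=4 BBAaGG=4 BBAaGg=8 BBAagg=4 BbAAGG=4 BbAAGg=8 BbAAgg=4 BbAaGG=4 BbAaGg=8 BbAagg=4
BbAAGG hits 4/64; gcd=4; 4÷4/64÷4 = 1/16

P(BbAAGG) = 1/16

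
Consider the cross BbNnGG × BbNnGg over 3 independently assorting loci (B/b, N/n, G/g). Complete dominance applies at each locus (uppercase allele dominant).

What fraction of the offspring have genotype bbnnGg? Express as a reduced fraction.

BbNnGG gametes: BNG×2, BnG×2, bNG×2, bnG×2
BbNnGg gametes: BNG×1, BNg×1, BnG×1, Bng×1, bNG×1, bNg×1, bnG×1, bng×1
BbNnGG×BbNnGg grid (8·8=64): BBNNGG=2 BBNNGg=2 BBNnGG=4 BBNnGg=4 BBnnGG=2 BBnnGg=2 BbNNGG=4 BbNNGg=4 BbNnGG=8 BbNnGg=8 BbnnGG=4 BbnnGg=4 bbNNGG=2 bbNNGg=2 bbNnGG=4 bbNnGg=4 bbnnGG=2 bbnnGg=2
bbnnGg hits 2/64; gcd=2; 2÷2/64÷2 = 1/32

P(bbnnGg) = 1/32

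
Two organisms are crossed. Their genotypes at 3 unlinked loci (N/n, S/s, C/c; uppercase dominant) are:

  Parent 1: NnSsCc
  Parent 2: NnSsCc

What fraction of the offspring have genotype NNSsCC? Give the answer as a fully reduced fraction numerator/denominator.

NnSsCc gametes: NSC×1, NSc×1, NsC×1, Nsc×1, nSC×1, nSc×1, nsC×1, nsc×1
NnSsCc gametes: NSC×1, NSc×1, NsC×1, Nsc×1, nSC×1, nSc×1, nsC×1, nsc×1
NnSsCc×NnSsCc grid (8·8=64): NNSSCC=1 NNSSCc=2 NNSScc=1 NNSsCC=2 NNSsCc=4 NNSscc=2 NNssCC=1 NNssCc=2 NNsscc=1 NnSSCC=2 NnSSCc=4 NnSScc=2 NnSsCC=4 NnSsCc=8 NnSscc=4 NnssCC=2 NnssCc=4 Nnsscc=2 nnSSCC=1 nnSSCc=2 nnSScc=1 nnSsCC=2 nnSsCc=4 nnSscc=2 nnssCC=1 nnssCc=2 nnsscc=1
NNSsCC hits 2/64; gcd=2; 2÷2/64÷2 = 1/32

P(NNSsCC) = 1/32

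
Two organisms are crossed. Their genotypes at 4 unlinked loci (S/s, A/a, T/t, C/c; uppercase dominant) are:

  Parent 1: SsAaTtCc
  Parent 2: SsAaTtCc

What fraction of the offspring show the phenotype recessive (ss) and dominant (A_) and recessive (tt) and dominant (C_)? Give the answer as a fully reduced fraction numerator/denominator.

SsAaTtCc gametes: SATC×1, SATc×1, SAtC×1, SAtc×1, SaTC×1, SaTc×1, SatC×1, Satc×1, sATC×1, sATc×1, sAtC×1, sAtc×1, saTC×1, saTc×1, satC×1, satc×1
SsAaTtCc gametes: SATC×1, SATc×1, SAtC×1, SAtc×1, SaTC×1, SaTc×1, SatC×1, Satc×1, sATC×1, sATc×1, sAtC×1, sAtc×1, saTC×1, saTc×1, satC×1, satc×1
SsAaTtCc×SsAaTtCc grid (16·16=256): SSAATTCC=1 SSAATTCc=2 SSAATTcc=1 SSAATtCC=2 SSAATtCc=4 SSAATtcc=2 SSAAttCC=1 SSAAttCc=2 SSAAttcc=1 SSAaTTCC=2 SSAaTTCc=4 SSAaTTcc=2 SSAaTtCC=4 SSAaTtCc=8 SSAaTtcc=4 SSAattCC=2 SSAattCc=4 SSAattcc=2 SSaaTTCC=1 SSaaTTCc=2 SSaaTTcc=1 SSaaTtCC=2 SSaaTtCc=4 SSaaTtcc=2 SSaattCC=1 SSaattCc=2 SSaattcc=1 SsAATTCC=2 SsAATTCc=4 SsAATTcc=2 SsAATtCC=4 SsAATtCc=8 SsAATtcc=4 SsAAttCC=2 SsAAttCc=4 SsAAttcc=2 SsAaTTCC=4 SsAaTTCc=8 SsAaTTcc=4 SsAaTtCC=8 SsAaTtCc=16 SsAaTtcc=8 SsAattCC=4 SsAattCc=8 SsAattcc=4 SsaaTTCC=2 SsaaTTCc=4 SsaaTTcc=2 SsaaTtCC=4 SsaaTtCc=8 SsaaTtcc=4 SsaattCC=2 SsaattCc=4 Ssaattcc=2 ssAATTCC=1 ssAATTCc=2 ssAATTcc=1 ssAATtCC=2 ssAATtCc=4 ssAATtcc=2 ssAAttCC=1 ssAAttCc=2 ssAAttcc=1 ssAaTTCC=2 ssAaTTCc=4 ssAaTTcc=2 ssAaTtCC=4 ssAaTtCc=8 ssAaTtcc=4 ssAattCC=2 ssAattCc=4 ssAattcc=2 ssaaTTCC=1 ssaaTTCc=2 ssaaTTcc=1 ssaaTtCC=2 ssaaTtCc=4 ssaaTtcc=2 ssaattCC=1 ssaattCc=2 ssaattcc=1
ss A_ tt C_ hits 9/256; gcd=1; 9÷1/256÷1 = 9/256

P(ss A_ tt C_) = 9/256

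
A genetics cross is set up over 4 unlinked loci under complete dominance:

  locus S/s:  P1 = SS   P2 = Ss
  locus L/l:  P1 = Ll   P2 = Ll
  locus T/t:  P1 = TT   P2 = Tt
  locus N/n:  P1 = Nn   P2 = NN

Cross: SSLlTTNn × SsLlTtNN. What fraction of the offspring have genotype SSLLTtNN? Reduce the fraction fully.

P(SSLLTtNN) = 1/32

SSLlTTNn gametes: SLTN×4, SLTn×4, SlTN×4, SlTn×4
SsLlTtNN gametes: SLTN×2, SLtN×2, SlTN×2, SltN×2, sLTN×2, sLtN×2, slTN×2, sltN×2
SSLlTTNn×SsLlTtNN grid (16·16=256): SSLLTTNN=8 SSLLTTNn=8 SSLLTtNN=8 SSLLTtNn=8 SSLlTTNN=16 SSLlTTNn=16 SSLlTtNN=16 SSLlTtNn=16 SSllTTNN=8 SSllTTNn=8 SSllTtNN=8 SSllTtNn=8 SsLLTTNN=8 SsLLTTNn=8 SsLLTtNN=8 SsLLTtNn=8 SsLlTTNN=16 SsLlTTNn=16 SsLlTtNN=16 SsLlTtNn=16 SsllTTNN=8 SsllTTNn=8 SsllTtNN=8 SsllTtNn=8
SSLLTtNN hits 8/256; gcd=8; 8÷8/256÷8 = 1/32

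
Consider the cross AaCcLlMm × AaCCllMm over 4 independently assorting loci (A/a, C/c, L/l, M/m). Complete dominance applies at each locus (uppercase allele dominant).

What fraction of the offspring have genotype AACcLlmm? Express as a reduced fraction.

P(AACcLlmm) = 1/64

AaCcLlMm gametes: ACLM×1, ACLm×1, AClM×1, AClm×1, AcLM×1, AcLm×1, AclM×1, Aclm×1, aCLM×1, aCLm×1, aClM×1, aClm×1, acLM×1, acLm×1, aclM×1, aclm×1
AaCCllMm gametes: AClM×4, AClm×4, aClM×4, aClm×4
AaCcLlMm×AaCCllMm grid (16·16=256): AACCLlMM=4 AACCLlMm=8 AACCLlmm=4 AACCllMM=4 AACCllMm=8 AACCllmm=4 AACcLlMM=4 AACcLlMm=8 AACcLlmm=4 AACcllMM=4 AACcllMm=8 AACcllmm=4 AaCCLlMM=8 AaCCLlMm=16 AaCCLlmm=8 AaCCllMM=8 AaCCllMm=16 AaCCllmm=8 AaCcLlMM=8 AaCcLlMm=16 AaCcLlmm=8 AaCcllMM=8 AaCcllMm=16 AaCcllmm=8 aaCCLlMM=4 aaCCLlMm=8 aaCCLlmm=4 aaCCllMM=4 aaCCllMm=8 aaCCllmm=4 aaCcLlMM=4 aaCcLlMm=8 aaCcLlmm=4 aaCcllMM=4 aaCcllMm=8 aaCcllmm=4
AACcLlmm hits 4/256; gcd=4; 4÷4/256÷4 = 1/64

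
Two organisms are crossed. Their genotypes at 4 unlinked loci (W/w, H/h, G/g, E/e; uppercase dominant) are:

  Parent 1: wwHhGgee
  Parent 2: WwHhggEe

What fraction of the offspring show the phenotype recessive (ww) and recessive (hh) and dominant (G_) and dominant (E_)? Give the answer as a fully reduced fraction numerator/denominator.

wwHhGgee gametes: wHGe×4, wHge×4, whGe×4, whge×4
WwHhggEe gametes: WHgE×2, WHge×2, WhgE×2, Whge×2, wHgE×2, wHge×2, whgE×2, whge×2
wwHhGgee×WwHhggEe grid (16·16=256): WwHHGgEe=8 WwHHGgee=8 WwHHggEe=8 WwHHggee=8 WwHhGgEe=16 WwHhGgee=16 WwHhggEe=16 WwHhggee=16 WwhhGgEe=8 WwhhGgee=8 WwhhggEe=8 Wwhhggee=8 wwHHGgEe=8 wwHHGgee=8 wwHHggEe=8 wwHHggee=8 wwHhGgEe=16 wwHhGgee=16 wwHhggEe=16 wwHhggee=16 wwhhGgEe=8 wwhhGgee=8 wwhhggEe=8 wwhhggee=8
ww hh G_ E_ hits 8/256; gcd=8; 8÷8/256÷8 = 1/32

P(ww hh G_ E_) = 1/32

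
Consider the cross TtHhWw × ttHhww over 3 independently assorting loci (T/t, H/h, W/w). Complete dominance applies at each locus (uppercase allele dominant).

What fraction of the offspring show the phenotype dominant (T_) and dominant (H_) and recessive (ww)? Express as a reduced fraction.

P(T_ H_ ww) = 3/16

TtHhWw gametes: THW×1, THw×1, ThW×1, Thw×1, tHW×1, tHw×1, thW×1, thw×1
ttHhww gametes: tHw×4, thw×4
TtHhWw×ttHhww grid (8·8=64): TtHHWw=4 TtHHww=4 TtHhWw=8 TtHhww=8 TthhWw=4 Tthhww=4 ttHHWw=4 ttHHww=4 ttHhWw=8 ttHhww=8 tthhWw=4 tthhww=4
T_ H_ ww hits 12/64; gcd=4; 12÷4/64÷4 = 3/16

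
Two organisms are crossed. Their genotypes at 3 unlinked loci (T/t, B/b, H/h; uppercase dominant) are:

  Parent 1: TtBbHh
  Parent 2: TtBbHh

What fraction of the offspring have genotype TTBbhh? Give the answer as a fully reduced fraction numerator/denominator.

TtBbHh gametes: TBH×1, TBh×1, TbH×1, Tbh×1, tBH×1, tBh×1, tbH×1, tbh×1
TtBbHh gametes: TBH×1, TBh×1, TbH×1, Tbh×1, tBH×1, tBh×1, tbH×1, tbh×1
TtBbHh×TtBbHh grid (8·8=64): TTBBHH=1 TTBBHh=2 TTBBhh=1 TTBbHH=2 TTBbHh=4 TTBbhh=2 TTbbHH=1 TTbbHh=2 TTbbhh=1 TtBBHH=2 TtBBHh=4 TtBBhh=2 TtBbHH=4 TtBbHh=8 TtBbhh=4 TtbbHH=2 TtbbHh=4 Ttbbhh=2 ttBBHH=1 ttBBHh=2 ttBBhh=1 ttBbHH=2 ttBbHh=4 ttBbhh=2 ttbbHH=1 ttbbHh=2 ttbbhh=1
TTBbhh hits 2/64; gcd=2; 2÷2/64÷2 = 1/32

P(TTBbhh) = 1/32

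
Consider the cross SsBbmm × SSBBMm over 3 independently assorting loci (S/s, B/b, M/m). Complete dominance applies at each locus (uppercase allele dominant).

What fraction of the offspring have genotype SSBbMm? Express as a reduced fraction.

P(SSBbMm) = 1/8

SsBbmm gametes: SBm×2, Sbm×2, sBm×2, sbm×2
SSBBMm gametes: SBM×4, SBm×4
SsBbmm×SSBBMm grid (8·8=64): SSBBMm=8 SSBBmm=8 SSBbMm=8 SSBbmm=8 SsBBMm=8 SsBBmm=8 SsBbMm=8 SsBbmm=8
SSBbMm hits 8/64; gcd=8; 8÷8/64÷8 = 1/8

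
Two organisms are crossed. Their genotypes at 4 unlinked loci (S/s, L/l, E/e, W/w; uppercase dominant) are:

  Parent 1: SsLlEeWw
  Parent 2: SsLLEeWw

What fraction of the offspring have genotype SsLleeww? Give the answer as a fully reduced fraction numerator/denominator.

P(SsLleeww) = 1/64

SsLlEeWw gametes: SLEW×1, SLEw×1, SLeW×1, SLew×1, SlEW×1, SlEw×1, SleW×1, Slew×1, sLEW×1, sLEw×1, sLeW×1, sLew×1, slEW×1, slEw×1, sleW×1, slew×1
SsLLEeWw gametes: SLEW×2, SLEw×2, SLeW×2, SLew×2, sLEW×2, sLEw×2, sLeW×2, sLew×2
SsLlEeWw×SsLLEeWw grid (16·16=256): SSLLEEWW=2 SSLLEEWw=4 SSLLEEww=2 SSLLEeWW=4 SSLLEeWw=8 SSLLEeww=4 SSLLeeWW=2 SSLLeeWw=4 SSLLeeww=2 SSLlEEWW=2 SSLlEEWw=4 SSLlEEww=2 SSLlEeWW=4 SSLlEeWw=8 SSLlEeww=4 SSLleeWW=2 SSLleeWw=4 SSLleeww=2 SsLLEEWW=4 SsLLEEWw=8 SsLLEEww=4 SsLLEeWW=8 SsLLEeWw=16 SsLLEeww=8 SsLLeeWW=4 SsLLeeWw=8 SsLLeeww=4 SsLlEEWW=4 SsLlEEWw=8 SsLlEEww=4 SsLlEeWW=8 SsLlEeWw=16 SsLlEeww=8 SsLleeWW=4 SsLleeWw=8 SsLleeww=4 ssLLEEWW=2 ssLLEEWw=4 ssLLEEww=2 ssLLEeWW=4 ssLLEeWw=8 ssLLEeww=4 ssLLeeWW=2 ssLLeeWw=4 ssLLeeww=2 ssLlEEWW=2 ssLlEEWw=4 ssLlEEww=2 ssLlEeWW=4 ssLlEeWw=8 ssLlEeww=4 ssLleeWW=2 ssLleeWw=4 ssLleeww=2
SsLleeww hits 4/256; gcd=4; 4÷4/256÷4 = 1/64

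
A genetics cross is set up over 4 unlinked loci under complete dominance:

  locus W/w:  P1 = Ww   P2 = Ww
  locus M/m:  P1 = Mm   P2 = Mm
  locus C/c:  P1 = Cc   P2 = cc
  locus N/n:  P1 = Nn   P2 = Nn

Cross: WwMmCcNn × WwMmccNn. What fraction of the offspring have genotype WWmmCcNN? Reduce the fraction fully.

P(WWmmCcNN) = 1/128

WwMmCcNn gametes: WMCN×1, WMCn×1, WMcN×1, WMcn×1, WmCN×1, WmCn×1, WmcN×1, Wmcn×1, wMCN×1, wMCn×1, wMcN×1, wMcn×1, wmCN×1, wmCn×1, wmcN×1, wmcn×1
WwMmccNn gametes: WMcN×2, WMcn×2, WmcN×2, Wmcn×2, wMcN×2, wMcn×2, wmcN×2, wmcn×2
WwMmCcNn×WwMmccNn grid (16·16=256): WWMMCcNN=2 WWMMCcNn=4 WWMMCcnn=2 WWMMccNN=2 WWMMccNn=4 WWMMccnn=2 WWMmCcNN=4 WWMmCcNn=8 WWMmCcnn=4 WWMmccNN=4 WWMmccNn=8 WWMmccnn=4 WWmmCcNN=2 WWmmCcNn=4 WWmmCcnn=2 WWmmccNN=2 WWmmccNn=4 WWmmccnn=2 WwMMCcNN=4 WwMMCcNn=8 WwMMCcnn=4 WwMMccNN=4 WwMMccNn=8 WwMMccnn=4 WwMmCcNN=8 WwMmCcNn=16 WwMmCcnn=8 WwMmccNN=8 WwMmccNn=16 WwMmccnn=8 WwmmCcNN=4 WwmmCcNn=8 WwmmCcnn=4 WwmmccNN=4 WwmmccNn=8 Wwmmccnn=4 wwMMCcNN=2 wwMMCcNn=4 wwMMCcnn=2 wwMMccNN=2 wwMMccNn=4 wwMMccnn=2 wwMmCcNN=4 wwMmCcNn=8 wwMmCcnn=4 wwMmccNN=4 wwMmccNn=8 wwMmccnn=4 wwmmCcNN=2 wwmmCcNn=4 wwmmCcnn=2 wwmmccNN=2 wwmmccNn=4 wwmmccnn=2
WWmmCcNN hits 2/256; gcd=2; 2÷2/256÷2 = 1/128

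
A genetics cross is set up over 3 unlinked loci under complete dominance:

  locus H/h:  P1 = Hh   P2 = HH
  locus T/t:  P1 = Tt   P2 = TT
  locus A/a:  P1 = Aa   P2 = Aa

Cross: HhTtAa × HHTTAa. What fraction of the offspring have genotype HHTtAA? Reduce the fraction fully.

P(HHTtAA) = 1/16

HhTtAa gametes: HTA×1, HTa×1, HtA×1, Hta×1, hTA×1, hTa×1, htA×1, hta×1
HHTTAa gametes: HTA×4, HTa×4
HhTtAa×HHTTAa grid (8·8=64): HHTTAA=4 HHTTAa=8 HHTTaa=4 HHTtAA=4 HHTtAa=8 HHTtaa=4 HhTTAA=4 HhTTAa=8 HhTTaa=4 HhTtAA=4 HhTtAa=8 HhTtaa=4
HHTtAA hits 4/64; gcd=4; 4÷4/64÷4 = 1/16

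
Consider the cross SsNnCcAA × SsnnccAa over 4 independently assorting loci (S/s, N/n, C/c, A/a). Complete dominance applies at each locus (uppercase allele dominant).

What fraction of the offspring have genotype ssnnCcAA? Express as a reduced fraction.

SsNnCcAA gametes: SNCA×2, SNcA×2, SnCA×2, SncA×2, sNCA×2, sNcA×2, snCA×2, sncA×2
SsnnccAa gametes: SncA×4, Snca×4, sncA×4, snca×4
SsNnCcAA×SsnnccAa grid (16·16=256): SSNnCcAA=8 SSNnCcAa=8 SSNnccAA=8 SSNnccAa=8 SSnnCcAA=8 SSnnCcAa=8 SSnnccAA=8 SSnnccAa=8 SsNnCcAA=16 SsNnCcAa=16 SsNnccAA=16 SsNnccAa=16 SsnnCcAA=16 SsnnCcAa=16 SsnnccAA=16 SsnnccAa=16 ssNnCcAA=8 ssNnCcAa=8 ssNnccAA=8 ssNnccAa=8 ssnnCcAA=8 ssnnCcAa=8 ssnnccAA=8 ssnnccAa=8
ssnnCcAA hits 8/256; gcd=8; 8÷8/256÷8 = 1/32

P(ssnnCcAA) = 1/32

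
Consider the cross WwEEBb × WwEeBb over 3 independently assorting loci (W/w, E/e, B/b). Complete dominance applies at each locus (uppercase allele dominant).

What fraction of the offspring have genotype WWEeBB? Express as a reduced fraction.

WwEEBb gametes: WEB×2, WEb×2, wEB×2, wEb×2
WwEeBb gametes: WEB×1, WEb×1, WeB×1, Web×1, wEB×1, wEb×1, weB×1, web×1
WwEEBb×WwEeBb grid (8·8=64): WWEEBB=2 WWEEBb=4 WWEEbb=2 WWEeBB=2 WWEeBb=4 WWEebb=2 WwEEBB=4 WwEEBb=8 WwEEbb=4 WwEeBB=4 WwEeBb=8 WwEebb=4 wwEEBB=2 wwEEBb=4 wwEEbb=2 wwEeBB=2 wwEeBb=4 wwEebb=2
WWEeBB hits 2/64; gcd=2; 2÷2/64÷2 = 1/32

P(WWEeBB) = 1/32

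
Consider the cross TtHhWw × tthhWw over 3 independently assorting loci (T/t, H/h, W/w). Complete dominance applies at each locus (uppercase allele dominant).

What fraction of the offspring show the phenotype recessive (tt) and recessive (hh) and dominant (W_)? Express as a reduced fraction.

P(tt hh W_) = 3/16

TtHhWw gametes: THW×1, THw×1, ThW×1, Thw×1, tHW×1, tHw×1, thW×1, thw×1
tthhWw gametes: thW×4, thw×4
TtHhWw×tthhWw grid (8·8=64): TtHhWW=4 TtHhWw=8 TtHhww=4 TthhWW=4 TthhWw=8 Tthhww=4 ttHhWW=4 ttHhWw=8 ttHhww=4 tthhWW=4 tthhWw=8 tthhww=4
tt hh W_ hits 12/64; gcd=4; 12÷4/64÷4 = 3/16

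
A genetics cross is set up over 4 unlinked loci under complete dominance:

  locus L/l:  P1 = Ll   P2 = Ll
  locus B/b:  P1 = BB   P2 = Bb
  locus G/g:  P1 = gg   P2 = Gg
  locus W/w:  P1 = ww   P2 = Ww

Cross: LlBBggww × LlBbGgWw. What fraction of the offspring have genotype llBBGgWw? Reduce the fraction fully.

LlBBggww gametes: LBgw×8, lBgw×8
LlBbGgWw gametes: LBGW×1, LBGw×1, LBgW×1, LBgw×1, LbGW×1, LbGw×1, LbgW×1, Lbgw×1, lBGW×1, lBGw×1, lBgW×1, lBgw×1, lbGW×1, lbGw×1, lbgW×1, lbgw×1
LlBBggww×LlBbGgWw grid (16·16=256): LLBBGgWw=8 LLBBGgww=8 LLBBggWw=8 LLBBggww=8 LLBbGgWw=8 LLBbGgww=8 LLBbggWw=8 LLBbggww=8 LlBBGgWw=16 LlBBGgww=16 LlBBggWw=16 LlBBggww=16 LlBbGgWw=16 LlBbGgww=16 LlBbggWw=16 LlBbggww=16 llBBGgWw=8 llBBGgww=8 llBBggWw=8 llBBggww=8 llBbGgWw=8 llBbGgww=8 llBbggWw=8 llBbggww=8
llBBGgWw hits 8/256; gcd=8; 8÷8/256÷8 = 1/32

P(llBBGgWw) = 1/32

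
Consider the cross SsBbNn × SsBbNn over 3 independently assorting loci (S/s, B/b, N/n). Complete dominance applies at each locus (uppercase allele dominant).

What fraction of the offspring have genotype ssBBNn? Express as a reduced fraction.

P(ssBBNn) = 1/32

SsBbNn gametes: SBN×1, SBn×1, SbN×1, Sbn×1, sBN×1, sBn×1, sbN×1, sbn×1
SsBbNn gametes: SBN×1, SBn×1, SbN×1, Sbn×1, sBN×1, sBn×1, sbN×1, sbn×1
SsBbNn×SsBbNn grid (8·8=64): SSBBNN=1 SSBBNn=2 SSBBnn=1 SSBbNN=2 SSBbNn=4 SSBbnn=2 SSbbNN=1 SSbbNn=2 SSbbnn=1 SsBBNN=2 SsBBNn=4 SsBBnn=2 SsBbNN=4 SsBbNn=8 SsBbnn=4 SsbbNN=2 SsbbNn=4 Ssbbnn=2 ssBBNN=1 ssBBNn=2 ssBBnn=1 ssBbNN=2 ssBbNn=4 ssBbnn=2 ssbbNN=1 ssbbNn=2 ssbbnn=1
ssBBNn hits 2/64; gcd=2; 2÷2/64÷2 = 1/32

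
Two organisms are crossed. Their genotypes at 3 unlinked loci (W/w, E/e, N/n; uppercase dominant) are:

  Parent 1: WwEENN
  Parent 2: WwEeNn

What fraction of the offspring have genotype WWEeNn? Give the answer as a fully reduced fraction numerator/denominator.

P(WWEeNn) = 1/16

WwEENN gametes: WEN×4, wEN×4
WwEeNn gametes: WEN×1, WEn×1, WeN×1, Wen×1, wEN×1, wEn×1, weN×1, wen×1
WwEENN×WwEeNn grid (8·8=64): WWEENN=4 WWEENn=4 WWEeNN=4 WWEeNn=4 WwEENN=8 WwEENn=8 WwEeNN=8 WwEeNn=8 wwEENN=4 wwEENn=4 wwEeNN=4 wwEeNn=4
WWEeNn hits 4/64; gcd=4; 4÷4/64÷4 = 1/16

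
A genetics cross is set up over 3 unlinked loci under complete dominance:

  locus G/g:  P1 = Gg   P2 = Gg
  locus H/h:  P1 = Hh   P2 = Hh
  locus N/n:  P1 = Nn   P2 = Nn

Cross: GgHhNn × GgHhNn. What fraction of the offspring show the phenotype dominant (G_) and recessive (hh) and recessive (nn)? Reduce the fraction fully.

GgHhNn gametes: GHN×1, GHn×1, GhN×1, Ghn×1, gHN×1, gHn×1, ghN×1, ghn×1
GgHhNn gametes: GHN×1, GHn×1, GhN×1, Ghn×1, gHN×1, gHn×1, ghN×1, ghn×1
GgHhNn×GgHhNn grid (8·8=64): GGHHNN=1 GGHHNn=2 GGHHnn=1 GGHhNN=2 GGHhNn=4 GGHhnn=2 GGhhNN=1 GGhhNn=2 GGhhnn=1 GgHHNN=2 GgHHNn=4 GgHHnn=2 GgHhNN=4 GgHhNn=8 GgHhnn=4 GghhNN=2 GghhNn=4 Gghhnn=2 ggHHNN=1 ggHHNn=2 ggHHnn=1 ggHhNN=2 ggHhNn=4 ggHhnn=2 gghhNN=1 gghhNn=2 gghhnn=1
G_ hh nn hits 3/64; gcd=1; 3÷1/64÷1 = 3/64

P(G_ hh nn) = 3/64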